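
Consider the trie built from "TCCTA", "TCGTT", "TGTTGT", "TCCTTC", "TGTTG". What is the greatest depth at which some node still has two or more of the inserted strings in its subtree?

5

Look for the deepest trie node that still has at least two words in its subtree.
"TGTTG" and "TGTTGT" agree on "TGTTG" (5 characters) before diverging; nothing deeper is shared.
Longest shared-prefix length: 5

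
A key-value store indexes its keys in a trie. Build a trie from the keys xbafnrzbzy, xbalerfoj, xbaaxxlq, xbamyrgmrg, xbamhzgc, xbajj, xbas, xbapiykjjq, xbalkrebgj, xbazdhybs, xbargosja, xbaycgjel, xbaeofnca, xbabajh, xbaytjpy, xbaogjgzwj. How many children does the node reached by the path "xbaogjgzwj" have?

0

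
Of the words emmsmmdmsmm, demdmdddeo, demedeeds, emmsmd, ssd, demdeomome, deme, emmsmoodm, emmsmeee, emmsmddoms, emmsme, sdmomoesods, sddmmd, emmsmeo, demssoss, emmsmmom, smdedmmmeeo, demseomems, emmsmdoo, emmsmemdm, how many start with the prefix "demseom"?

1

Filter for entries beginning with "demseom":
Matches: "demseomems"
Count: 1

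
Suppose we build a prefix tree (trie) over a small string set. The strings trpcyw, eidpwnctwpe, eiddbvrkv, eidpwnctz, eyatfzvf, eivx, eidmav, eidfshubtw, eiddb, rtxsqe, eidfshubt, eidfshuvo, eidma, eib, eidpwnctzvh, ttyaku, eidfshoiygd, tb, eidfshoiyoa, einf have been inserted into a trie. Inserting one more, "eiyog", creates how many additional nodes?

The longest prefix of "eiyog" already in the trie is "ei" (length 2).
So 5 − 2 = 3 new nodes.

3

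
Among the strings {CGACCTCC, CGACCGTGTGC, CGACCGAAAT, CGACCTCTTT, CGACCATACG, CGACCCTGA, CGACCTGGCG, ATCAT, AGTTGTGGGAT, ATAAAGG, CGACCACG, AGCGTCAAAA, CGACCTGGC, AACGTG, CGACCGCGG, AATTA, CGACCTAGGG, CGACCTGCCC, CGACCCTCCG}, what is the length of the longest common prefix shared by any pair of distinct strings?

Equivalently: take the maximum, over all pairs, of their longest common prefix length.
"CGACCTGGC" and "CGACCTGGCG" agree on "CGACCTGGC" (9 characters) before diverging; nothing deeper is shared.
Longest shared-prefix length: 9

9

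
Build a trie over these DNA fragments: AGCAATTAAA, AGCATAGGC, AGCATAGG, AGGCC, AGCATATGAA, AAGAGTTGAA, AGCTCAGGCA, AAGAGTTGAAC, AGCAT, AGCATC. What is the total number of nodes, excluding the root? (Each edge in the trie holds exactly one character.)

Trie structure (* marks end of a word):
(root)
└─ A
   ├─ A
   │  └─ G
   │     └─ A
   │        └─ G
   │           └─ T
   │              └─ T
   │                 └─ G
   │                    └─ A
   │                       └─ A *
   │                          └─ C *
   └─ G
      ├─ C
      │  ├─ A
      │  │  ├─ A
      │  │  │  └─ T
      │  │  │     └─ T
      │  │  │        └─ A
      │  │  │           └─ A
      │  │  │              └─ A *
      │  │  └─ T *
      │  │     ├─ A
      │  │     │  ├─ G
      │  │     │  │  └─ G *
      │  │     │  │     └─ C *
      │  │     │  └─ T
      │  │     │     └─ G
      │  │     │        └─ A
      │  │     │           └─ A *
      │  │     └─ C *
      │  └─ T
      │     └─ C
      │        └─ A
      │           └─ G
      │              └─ G
      │                 └─ C
      │                    └─ A *
      └─ G
         └─ C
            └─ C *
Counting every labelled node above: 40.

40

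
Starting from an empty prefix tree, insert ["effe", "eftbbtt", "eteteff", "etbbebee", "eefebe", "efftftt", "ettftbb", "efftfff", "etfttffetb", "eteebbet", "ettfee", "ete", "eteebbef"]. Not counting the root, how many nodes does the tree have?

53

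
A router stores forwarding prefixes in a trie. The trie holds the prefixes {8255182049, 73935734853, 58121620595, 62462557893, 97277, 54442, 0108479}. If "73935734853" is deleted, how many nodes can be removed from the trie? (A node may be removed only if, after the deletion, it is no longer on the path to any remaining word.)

Walk "73935734853" from the leaf back toward the root, removing each node that no remaining word uses.
No other word shares any prefix with "73935734853", so all 11 of its nodes go.
Nodes removed: 11

11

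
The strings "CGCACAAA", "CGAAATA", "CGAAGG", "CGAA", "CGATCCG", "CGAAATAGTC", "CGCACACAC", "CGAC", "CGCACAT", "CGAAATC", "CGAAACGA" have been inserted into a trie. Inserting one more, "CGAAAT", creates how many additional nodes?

Every character of "CGAAAT" already lies on an existing path (it is a prefix of some stored word).
No new nodes are needed: 0.

0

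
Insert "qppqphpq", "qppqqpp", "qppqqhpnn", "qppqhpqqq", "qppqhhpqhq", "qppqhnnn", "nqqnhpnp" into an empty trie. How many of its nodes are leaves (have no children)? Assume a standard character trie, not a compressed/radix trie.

Leaves are exactly the stored words that no other stored word extends.
Those words: "nqqnhpnp", "qppqhhpqhq", "qppqhnnn", "qppqhpqqq", "qppqphpq", "qppqqhpnn", "qppqqpp"
Leaf count: 7

7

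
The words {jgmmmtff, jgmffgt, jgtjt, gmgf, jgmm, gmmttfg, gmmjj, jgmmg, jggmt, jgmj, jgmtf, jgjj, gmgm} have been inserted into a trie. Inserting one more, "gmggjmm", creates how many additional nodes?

4

The longest prefix of "gmggjmm" already in the trie is "gmg" (length 3).
New nodes needed: |"gmggjmm"| − 3 = 7 − 3 = 4.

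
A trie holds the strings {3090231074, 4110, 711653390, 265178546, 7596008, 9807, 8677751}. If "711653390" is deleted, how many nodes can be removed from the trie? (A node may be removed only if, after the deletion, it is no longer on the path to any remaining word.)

Walk "711653390" from the leaf back toward the root, removing each node that no remaining word uses.
The suffix "11653390" (8 nodes) is used only by "711653390"; the node for "7" still has the child "5", so pruning stops there.
Nodes removed: 8

8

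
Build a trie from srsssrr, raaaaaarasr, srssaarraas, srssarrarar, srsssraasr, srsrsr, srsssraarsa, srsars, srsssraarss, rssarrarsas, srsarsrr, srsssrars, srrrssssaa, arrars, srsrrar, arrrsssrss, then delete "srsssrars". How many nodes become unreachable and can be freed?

2

A node on "srsssrars"'s path can go only if nothing else ends at it or branches off below it.
The suffix "rs" (2 nodes) is used only by "srsssrars"; the node for "srsssra" still has the child "a", so pruning stops there.
Nodes removed: 2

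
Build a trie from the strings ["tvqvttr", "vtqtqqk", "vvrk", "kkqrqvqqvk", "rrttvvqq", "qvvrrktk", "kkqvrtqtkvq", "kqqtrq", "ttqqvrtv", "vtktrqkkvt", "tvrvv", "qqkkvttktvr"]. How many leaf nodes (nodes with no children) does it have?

12

Leaves are exactly the stored words that no other stored word extends.
Those words: "kkqrqvqqvk", "kkqvrtqtkvq", "kqqtrq", "qqkkvttktvr", "qvvrrktk", "rrttvvqq", "ttqqvrtv", "tvqvttr", "tvrvv", "vtktrqkkvt", "vtqtqqk", "vvrk"
Leaf count: 12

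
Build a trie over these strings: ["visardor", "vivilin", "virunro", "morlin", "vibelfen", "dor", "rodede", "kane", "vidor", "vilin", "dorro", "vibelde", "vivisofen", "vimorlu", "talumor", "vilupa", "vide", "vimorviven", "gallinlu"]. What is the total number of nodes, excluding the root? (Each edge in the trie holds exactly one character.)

Insert word by word; a character creates a node only if that edge doesn't already exist:
  "visardor" → 8 new (v, i, s, a, r, d, o, r)
  "vivilin" → prefix "vi" already present; 5 new (v, i, l, i, n)
  "virunro" → prefix "vi" already present; 5 new (r, u, n, r, o)
  "morlin" → 6 new (m, o, r, l, i, n)
  "vibelfen" → prefix "vi" already present; 6 new (b, e, l, f, e, n)
  "dor" → 3 new (d, o, r)
  "rodede" → 6 new (r, o, d, e, d, e)
  "kane" → 4 new (k, a, n, e)
  "vidor" → prefix "vi" already present; 3 new (d, o, r)
  "vilin" → prefix "vi" already present; 3 new (l, i, n)
  "dorro" → prefix "dor" already present; 2 new (r, o)
  "vibelde" → prefix "vibel" already present; 2 new (d, e)
  "vivisofen" → prefix "vivi" already present; 5 new (s, o, f, e, n)
  "vimorlu" → prefix "vi" already present; 5 new (m, o, r, l, u)
  "talumor" → 7 new (t, a, l, u, m, o, r)
  "vilupa" → prefix "vil" already present; 3 new (u, p, a)
  "vide" → prefix "vid" already present; 1 new (e)
  "vimorviven" → prefix "vimor" already present; 5 new (v, i, v, e, n)
  "gallinlu" → 8 new (g, a, l, l, i, n, l, u)
Total nodes = 8 + 5 + 5 + 6 + 6 + 3 + 6 + 4 + 3 + 3 + 2 + 2 + 5 + 5 + 7 + 3 + 1 + 5 + 8 = 87

87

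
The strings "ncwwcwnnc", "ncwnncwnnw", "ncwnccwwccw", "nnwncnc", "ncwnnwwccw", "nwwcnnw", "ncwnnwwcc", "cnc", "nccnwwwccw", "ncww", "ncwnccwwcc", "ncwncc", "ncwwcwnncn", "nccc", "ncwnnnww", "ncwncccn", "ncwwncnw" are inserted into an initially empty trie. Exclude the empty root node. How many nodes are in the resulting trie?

62

Trace insertions, counting only characters that open a new branch:
  "ncwwcwnnc" → 9 new (n, c, w, w, c, w, n, n, c)
  "ncwnncwnnw" → prefix "ncw" already present; 7 new (n, n, c, w, n, n, w)
  "ncwnccwwccw" → prefix "ncwn" already present; 7 new (c, c, w, w, c, c, w)
  "nnwncnc" → prefix "n" already present; 6 new (n, w, n, c, n, c)
  "ncwnnwwccw" → prefix "ncwnn" already present; 5 new (w, w, c, c, w)
  "nwwcnnw" → prefix "n" already present; 6 new (w, w, c, n, n, w)
  "ncwnnwwcc" → prefix "ncwnnwwcc" already present; 0 new (none)
  "cnc" → 3 new (c, n, c)
  "nccnwwwccw" → prefix "nc" already present; 8 new (c, n, w, w, w, c, c, w)
  "ncww" → prefix "ncww" already present; 0 new (none)
  "ncwnccwwcc" → prefix "ncwnccwwcc" already present; 0 new (none)
  "ncwncc" → prefix "ncwncc" already present; 0 new (none)
  "ncwwcwnncn" → prefix "ncwwcwnnc" already present; 1 new (n)
  "nccc" → prefix "ncc" already present; 1 new (c)
  "ncwnnnww" → prefix "ncwnn" already present; 3 new (n, w, w)
  "ncwncccn" → prefix "ncwncc" already present; 2 new (c, n)
  "ncwwncnw" → prefix "ncww" already present; 4 new (n, c, n, w)
Total nodes = 9 + 7 + 7 + 6 + 5 + 6 + 0 + 3 + 8 + 0 + 0 + 0 + 1 + 1 + 3 + 2 + 4 = 62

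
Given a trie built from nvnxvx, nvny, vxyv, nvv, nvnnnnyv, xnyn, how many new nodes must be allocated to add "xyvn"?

3

The longest prefix of "xyvn" already in the trie is "x" (length 1).
So 4 − 1 = 3 new nodes.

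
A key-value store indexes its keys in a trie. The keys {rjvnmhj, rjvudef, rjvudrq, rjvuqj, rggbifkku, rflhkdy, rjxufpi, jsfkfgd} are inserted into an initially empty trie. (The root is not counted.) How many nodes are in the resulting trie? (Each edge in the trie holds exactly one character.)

41

Trace insertions, counting only characters that open a new branch:
  "rjvnmhj" → 7 new (r, j, v, n, m, h, j)
  "rjvudef" → prefix "rjv" already present; 4 new (u, d, e, f)
  "rjvudrq" → prefix "rjvud" already present; 2 new (r, q)
  "rjvuqj" → prefix "rjvu" already present; 2 new (q, j)
  "rggbifkku" → prefix "r" already present; 8 new (g, g, b, i, f, k, k, u)
  "rflhkdy" → prefix "r" already present; 6 new (f, l, h, k, d, y)
  "rjxufpi" → prefix "rj" already present; 5 new (x, u, f, p, i)
  "jsfkfgd" → 7 new (j, s, f, k, f, g, d)
Total nodes = 7 + 4 + 2 + 2 + 8 + 6 + 5 + 7 = 41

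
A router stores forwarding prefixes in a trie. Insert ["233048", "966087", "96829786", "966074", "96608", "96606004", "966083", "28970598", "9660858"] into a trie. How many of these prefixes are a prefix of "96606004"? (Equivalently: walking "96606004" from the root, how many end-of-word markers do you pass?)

1

Check each prefix of "96606004" against the stored set — each match is an end-marker on the path.
Prefixes of the query that are stored words: "96606004"
Count: 1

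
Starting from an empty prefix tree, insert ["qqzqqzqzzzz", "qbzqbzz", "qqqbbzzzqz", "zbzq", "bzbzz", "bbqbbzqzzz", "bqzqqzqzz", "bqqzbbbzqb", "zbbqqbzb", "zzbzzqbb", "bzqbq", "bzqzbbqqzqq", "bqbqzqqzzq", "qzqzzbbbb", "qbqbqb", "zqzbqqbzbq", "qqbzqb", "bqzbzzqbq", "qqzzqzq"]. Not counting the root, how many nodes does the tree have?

Insert word by word; a character creates a node only if that edge doesn't already exist:
  "qqzqqzqzzzz" → 11 new (q, q, z, q, q, z, q, z, z, z, z)
  "qbzqbzz" → prefix "q" already present; 6 new (b, z, q, b, z, z)
  "qqqbbzzzqz" → prefix "qq" already present; 8 new (q, b, b, z, z, z, q, z)
  "zbzq" → 4 new (z, b, z, q)
  "bzbzz" → 5 new (b, z, b, z, z)
  "bbqbbzqzzz" → prefix "b" already present; 9 new (b, q, b, b, z, q, z, z, z)
  "bqzqqzqzz" → prefix "b" already present; 8 new (q, z, q, q, z, q, z, z)
  "bqqzbbbzqb" → prefix "bq" already present; 8 new (q, z, b, b, b, z, q, b)
  "zbbqqbzb" → prefix "zb" already present; 6 new (b, q, q, b, z, b)
  "zzbzzqbb" → prefix "z" already present; 7 new (z, b, z, z, q, b, b)
  "bzqbq" → prefix "bz" already present; 3 new (q, b, q)
  "bzqzbbqqzqq" → prefix "bzq" already present; 8 new (z, b, b, q, q, z, q, q)
  "bqbqzqqzzq" → prefix "bq" already present; 8 new (b, q, z, q, q, z, z, q)
  "qzqzzbbbb" → prefix "q" already present; 8 new (z, q, z, z, b, b, b, b)
  "qbqbqb" → prefix "qb" already present; 4 new (q, b, q, b)
  "zqzbqqbzbq" → prefix "z" already present; 9 new (q, z, b, q, q, b, z, b, q)
  "qqbzqb" → prefix "qq" already present; 4 new (b, z, q, b)
  "bqzbzzqbq" → prefix "bqz" already present; 6 new (b, z, z, q, b, q)
  "qqzzqzq" → prefix "qqz" already present; 4 new (z, q, z, q)
Total nodes = 11 + 6 + 8 + 4 + 5 + 9 + 8 + 8 + 6 + 7 + 3 + 8 + 8 + 8 + 4 + 9 + 4 + 6 + 4 = 126

126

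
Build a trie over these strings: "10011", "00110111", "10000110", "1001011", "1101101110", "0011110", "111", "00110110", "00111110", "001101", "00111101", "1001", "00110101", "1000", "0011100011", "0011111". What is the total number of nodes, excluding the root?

45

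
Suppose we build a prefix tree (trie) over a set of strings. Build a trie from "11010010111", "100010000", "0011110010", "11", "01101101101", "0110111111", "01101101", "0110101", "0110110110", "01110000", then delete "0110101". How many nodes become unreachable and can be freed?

Walk "0110101" from the leaf back toward the root, removing each node that no remaining word uses.
The suffix "01" (2 nodes) is used only by "0110101"; the node for "01101" still has the child "1", so pruning stops there.
Nodes removed: 2

2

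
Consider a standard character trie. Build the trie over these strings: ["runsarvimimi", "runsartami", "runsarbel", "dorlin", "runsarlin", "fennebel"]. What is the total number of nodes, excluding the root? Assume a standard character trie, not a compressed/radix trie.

36

Insert word by word; a character creates a node only if that edge doesn't already exist:
  "runsarvimimi" → 12 new (r, u, n, s, a, r, v, i, m, i, m, i)
  "runsartami" → prefix "runsar" already present; 4 new (t, a, m, i)
  "runsarbel" → prefix "runsar" already present; 3 new (b, e, l)
  "dorlin" → 6 new (d, o, r, l, i, n)
  "runsarlin" → prefix "runsar" already present; 3 new (l, i, n)
  "fennebel" → 8 new (f, e, n, n, e, b, e, l)
Total nodes = 12 + 4 + 3 + 6 + 3 + 8 = 36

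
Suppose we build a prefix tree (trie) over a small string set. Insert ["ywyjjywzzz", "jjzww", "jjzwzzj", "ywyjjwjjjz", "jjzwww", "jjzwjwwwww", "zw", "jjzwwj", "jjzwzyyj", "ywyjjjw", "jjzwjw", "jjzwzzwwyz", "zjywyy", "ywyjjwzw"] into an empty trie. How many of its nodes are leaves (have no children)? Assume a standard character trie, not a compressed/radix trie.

12

Leaves are exactly the stored words that no other stored word extends.
Those words: "jjzwjwwwww", "jjzwwj", "jjzwww", "jjzwzyyj", "jjzwzzj", "jjzwzzwwyz", "ywyjjjw", "ywyjjwjjjz", "ywyjjwzw", "ywyjjywzzz", "zjywyy", "zw"
Leaf count: 12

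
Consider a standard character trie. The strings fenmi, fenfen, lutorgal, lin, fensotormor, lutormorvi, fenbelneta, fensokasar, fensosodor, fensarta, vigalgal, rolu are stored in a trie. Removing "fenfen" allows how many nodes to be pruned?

Walk "fenfen" from the leaf back toward the root, removing each node that no remaining word uses.
The suffix "fen" (3 nodes) is used only by "fenfen"; the node for "fen" still has the child "m", so pruning stops there.
Nodes removed: 3

3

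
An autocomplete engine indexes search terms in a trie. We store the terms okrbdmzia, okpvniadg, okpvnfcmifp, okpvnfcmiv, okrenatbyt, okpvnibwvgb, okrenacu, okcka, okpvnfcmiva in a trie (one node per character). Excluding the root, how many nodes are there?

For each word, the new-node count is its length minus the longest prefix already in the trie:
  "okrbdmzia" → 9 new (o, k, r, b, d, m, z, i, a)
  "okpvniadg" → prefix "ok" already present; 7 new (p, v, n, i, a, d, g)
  "okpvnfcmifp" → prefix "okpvn" already present; 6 new (f, c, m, i, f, p)
  "okpvnfcmiv" → prefix "okpvnfcmi" already present; 1 new (v)
  "okrenatbyt" → prefix "okr" already present; 7 new (e, n, a, t, b, y, t)
  "okpvnibwvgb" → prefix "okpvni" already present; 5 new (b, w, v, g, b)
  "okrenacu" → prefix "okrena" already present; 2 new (c, u)
  "okcka" → prefix "ok" already present; 3 new (c, k, a)
  "okpvnfcmiva" → prefix "okpvnfcmiv" already present; 1 new (a)
Total nodes = 9 + 7 + 6 + 1 + 7 + 5 + 2 + 3 + 1 = 41

41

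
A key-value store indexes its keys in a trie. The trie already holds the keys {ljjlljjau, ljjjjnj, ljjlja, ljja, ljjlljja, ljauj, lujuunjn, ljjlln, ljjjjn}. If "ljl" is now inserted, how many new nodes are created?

The longest prefix of "ljl" already in the trie is "lj" (length 2).
New nodes needed: |"ljl"| − 2 = 3 − 2 = 1.

1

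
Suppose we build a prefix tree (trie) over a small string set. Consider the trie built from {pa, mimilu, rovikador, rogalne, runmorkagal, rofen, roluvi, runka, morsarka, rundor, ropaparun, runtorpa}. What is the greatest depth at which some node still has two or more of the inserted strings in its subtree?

3

Look for the deepest trie node that still has at least two words in its subtree.
"rundor" and "runka" agree on "run" (3 characters) before diverging; nothing deeper is shared.
Longest shared-prefix length: 3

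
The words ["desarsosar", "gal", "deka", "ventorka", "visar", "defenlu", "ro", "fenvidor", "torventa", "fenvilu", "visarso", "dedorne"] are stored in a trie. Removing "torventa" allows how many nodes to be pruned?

8

A node on "torventa"'s path can go only if nothing else ends at it or branches off below it.
No other word shares any prefix with "torventa", so all 8 of its nodes go.
Nodes removed: 8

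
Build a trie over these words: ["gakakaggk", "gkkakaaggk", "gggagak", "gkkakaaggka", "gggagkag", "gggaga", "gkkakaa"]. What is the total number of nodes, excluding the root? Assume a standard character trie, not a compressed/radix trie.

Trace insertions, counting only characters that open a new branch:
  "gakakaggk" → 9 new (g, a, k, a, k, a, g, g, k)
  "gkkakaaggk" → prefix "g" already present; 9 new (k, k, a, k, a, a, g, g, k)
  "gggagak" → prefix "g" already present; 6 new (g, g, a, g, a, k)
  "gkkakaaggka" → prefix "gkkakaaggk" already present; 1 new (a)
  "gggagkag" → prefix "gggag" already present; 3 new (k, a, g)
  "gggaga" → prefix "gggaga" already present; 0 new (none)
  "gkkakaa" → prefix "gkkakaa" already present; 0 new (none)
Total nodes = 9 + 9 + 6 + 1 + 3 + 0 + 0 = 28

28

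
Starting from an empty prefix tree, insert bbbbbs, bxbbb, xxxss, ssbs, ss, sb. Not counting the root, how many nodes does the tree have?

20

Trie structure (* marks end of a word):
(root)
├─ b
│  ├─ b
│  │  └─ b
│  │     └─ b
│  │        └─ b
│  │           └─ s *
│  └─ x
│     └─ b
│        └─ b
│           └─ b *
├─ s
│  ├─ b *
│  └─ s *
│     └─ b
│        └─ s *
└─ x
   └─ x
      └─ x
         └─ s
            └─ s *
Counting every labelled node above: 20.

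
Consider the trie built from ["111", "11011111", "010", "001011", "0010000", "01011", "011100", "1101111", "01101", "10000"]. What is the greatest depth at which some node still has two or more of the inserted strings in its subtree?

Equivalently: take the maximum, over all pairs, of their longest common prefix length.
"1101111" and "11011111" agree on "1101111" (7 characters) before diverging; nothing deeper is shared.
Longest shared-prefix length: 7

7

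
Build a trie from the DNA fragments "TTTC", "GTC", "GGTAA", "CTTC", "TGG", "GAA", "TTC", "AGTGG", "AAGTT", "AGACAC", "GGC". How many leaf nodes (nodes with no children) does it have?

11

Leaves are exactly the stored words that no other stored word extends.
Those words: "AAGTT", "AGACAC", "AGTGG", "CTTC", "GAA", "GGC", "GGTAA", "GTC", "TGG", "TTC", "TTTC"
Leaf count: 11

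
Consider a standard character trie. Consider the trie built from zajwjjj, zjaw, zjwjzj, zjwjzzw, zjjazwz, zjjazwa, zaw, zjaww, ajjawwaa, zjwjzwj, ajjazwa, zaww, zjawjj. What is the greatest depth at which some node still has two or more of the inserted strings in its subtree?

6

Look for the deepest trie node that still has at least two words in its subtree.
"zjjazwa" and "zjjazwz" agree on "zjjazw" (6 characters) before diverging; nothing deeper is shared.
Longest shared-prefix length: 6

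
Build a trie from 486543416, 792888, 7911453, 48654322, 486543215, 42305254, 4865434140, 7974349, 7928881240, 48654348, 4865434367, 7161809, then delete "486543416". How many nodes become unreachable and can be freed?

1

After clearing the end-marker at "486543416", prune upward until reaching a node still needed by another word.
The suffix "6" (1 node) is used only by "486543416"; the node for "48654341" still has the child "4", so pruning stops there.
Nodes removed: 1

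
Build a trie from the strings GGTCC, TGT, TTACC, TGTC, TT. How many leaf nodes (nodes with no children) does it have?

Leaves are exactly the stored words that no other stored word extends.
Those words: "GGTCC", "TGTC", "TTACC"
Leaf count: 3

3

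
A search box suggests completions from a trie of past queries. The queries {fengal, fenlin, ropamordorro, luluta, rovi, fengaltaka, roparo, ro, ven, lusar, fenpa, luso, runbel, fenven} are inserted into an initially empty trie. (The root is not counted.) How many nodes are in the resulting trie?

52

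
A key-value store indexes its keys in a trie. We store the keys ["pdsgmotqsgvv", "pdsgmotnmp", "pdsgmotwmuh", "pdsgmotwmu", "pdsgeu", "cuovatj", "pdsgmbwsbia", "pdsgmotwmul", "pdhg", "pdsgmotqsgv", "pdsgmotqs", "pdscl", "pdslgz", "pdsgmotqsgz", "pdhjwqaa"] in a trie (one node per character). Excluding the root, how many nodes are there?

48

For each word, the new-node count is its length minus the longest prefix already in the trie:
  "pdsgmotqsgvv" → 12 new (p, d, s, g, m, o, t, q, s, g, v, v)
  "pdsgmotnmp" → prefix "pdsgmot" already present; 3 new (n, m, p)
  "pdsgmotwmuh" → prefix "pdsgmot" already present; 4 new (w, m, u, h)
  "pdsgmotwmu" → prefix "pdsgmotwmu" already present; 0 new (none)
  "pdsgeu" → prefix "pdsg" already present; 2 new (e, u)
  "cuovatj" → 7 new (c, u, o, v, a, t, j)
  "pdsgmbwsbia" → prefix "pdsgm" already present; 6 new (b, w, s, b, i, a)
  "pdsgmotwmul" → prefix "pdsgmotwmu" already present; 1 new (l)
  "pdhg" → prefix "pd" already present; 2 new (h, g)
  "pdsgmotqsgv" → prefix "pdsgmotqsgv" already present; 0 new (none)
  "pdsgmotqs" → prefix "pdsgmotqs" already present; 0 new (none)
  "pdscl" → prefix "pds" already present; 2 new (c, l)
  "pdslgz" → prefix "pds" already present; 3 new (l, g, z)
  "pdsgmotqsgz" → prefix "pdsgmotqsg" already present; 1 new (z)
  "pdhjwqaa" → prefix "pdh" already present; 5 new (j, w, q, a, a)
Total nodes = 12 + 3 + 4 + 0 + 2 + 7 + 6 + 1 + 2 + 0 + 0 + 2 + 3 + 1 + 5 = 48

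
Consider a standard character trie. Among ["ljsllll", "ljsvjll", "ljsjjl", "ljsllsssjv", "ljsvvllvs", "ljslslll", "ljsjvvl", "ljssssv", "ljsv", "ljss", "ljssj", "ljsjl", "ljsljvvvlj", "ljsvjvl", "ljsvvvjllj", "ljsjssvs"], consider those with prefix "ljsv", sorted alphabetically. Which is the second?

ljsvjll

DFS of the "ljsv" subtree visits, in order: "ljsv", "ljsvjll", "ljsvjvl", "ljsvvllvs", "ljsvvvjllj"
The 2nd is ljsvjll.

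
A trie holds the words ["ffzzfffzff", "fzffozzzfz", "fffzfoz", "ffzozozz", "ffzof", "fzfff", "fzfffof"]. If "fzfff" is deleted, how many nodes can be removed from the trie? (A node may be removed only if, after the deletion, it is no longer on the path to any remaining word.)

After clearing the end-marker at "fzfff", prune upward until reaching a node still needed by another word.
Every node on "fzfff" is still needed (e.g. by "fzfffof"), so nothing is freed.
Nodes removed: 0

0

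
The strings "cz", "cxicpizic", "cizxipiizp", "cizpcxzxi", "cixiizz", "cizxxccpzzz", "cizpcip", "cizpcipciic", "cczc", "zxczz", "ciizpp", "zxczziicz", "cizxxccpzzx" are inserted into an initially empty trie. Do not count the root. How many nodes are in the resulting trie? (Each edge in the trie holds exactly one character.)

60

For each word, the new-node count is its length minus the longest prefix already in the trie:
  "cz" → 2 new (c, z)
  "cxicpizic" → prefix "c" already present; 8 new (x, i, c, p, i, z, i, c)
  "cizxipiizp" → prefix "c" already present; 9 new (i, z, x, i, p, i, i, z, p)
  "cizpcxzxi" → prefix "ciz" already present; 6 new (p, c, x, z, x, i)
  "cixiizz" → prefix "ci" already present; 5 new (x, i, i, z, z)
  "cizxxccpzzz" → prefix "cizx" already present; 7 new (x, c, c, p, z, z, z)
  "cizpcip" → prefix "cizpc" already present; 2 new (i, p)
  "cizpcipciic" → prefix "cizpcip" already present; 4 new (c, i, i, c)
  "cczc" → prefix "c" already present; 3 new (c, z, c)
  "zxczz" → 5 new (z, x, c, z, z)
  "ciizpp" → prefix "ci" already present; 4 new (i, z, p, p)
  "zxczziicz" → prefix "zxczz" already present; 4 new (i, i, c, z)
  "cizxxccpzzx" → prefix "cizxxccpzz" already present; 1 new (x)
Total nodes = 2 + 8 + 9 + 6 + 5 + 7 + 2 + 4 + 3 + 5 + 4 + 4 + 1 = 60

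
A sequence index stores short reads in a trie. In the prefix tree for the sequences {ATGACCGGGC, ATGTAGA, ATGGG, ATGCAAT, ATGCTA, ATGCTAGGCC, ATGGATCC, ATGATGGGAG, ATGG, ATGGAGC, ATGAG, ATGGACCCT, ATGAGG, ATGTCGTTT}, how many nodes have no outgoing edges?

11

A leaf is a node with no children — equivalently, the end of a word that is not a proper prefix of any other stored word.
Those words: "ATGACCGGGC", "ATGAGG", "ATGATGGGAG", "ATGCAAT", "ATGCTAGGCC", "ATGGACCCT", "ATGGAGC", "ATGGATCC", "ATGGG", "ATGTAGA", "ATGTCGTTT"
Leaf count: 11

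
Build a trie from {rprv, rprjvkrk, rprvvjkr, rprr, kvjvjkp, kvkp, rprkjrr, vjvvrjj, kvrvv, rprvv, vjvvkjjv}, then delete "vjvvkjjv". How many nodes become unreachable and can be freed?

4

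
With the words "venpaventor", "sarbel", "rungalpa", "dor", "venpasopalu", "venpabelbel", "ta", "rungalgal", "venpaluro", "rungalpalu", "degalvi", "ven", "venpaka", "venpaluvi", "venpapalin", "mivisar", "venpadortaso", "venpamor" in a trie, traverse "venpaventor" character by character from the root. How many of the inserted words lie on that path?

Check each prefix of "venpaventor" against the stored set — each match is an end-marker on the path.
Prefixes of the query that are stored words: "ven", "venpaventor"
Count: 2

2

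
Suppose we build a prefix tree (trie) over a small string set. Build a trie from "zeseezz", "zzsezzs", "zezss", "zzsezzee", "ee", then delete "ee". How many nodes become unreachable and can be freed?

2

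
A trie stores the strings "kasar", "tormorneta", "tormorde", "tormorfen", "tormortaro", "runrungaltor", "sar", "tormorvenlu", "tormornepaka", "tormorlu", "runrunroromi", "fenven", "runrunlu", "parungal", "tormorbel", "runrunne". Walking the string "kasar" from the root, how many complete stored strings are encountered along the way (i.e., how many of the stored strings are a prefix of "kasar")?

Traverse "kasar" character by character; count nodes along the way that are marked as word ends.
Prefixes of the query that are stored words: "kasar"
Count: 1

1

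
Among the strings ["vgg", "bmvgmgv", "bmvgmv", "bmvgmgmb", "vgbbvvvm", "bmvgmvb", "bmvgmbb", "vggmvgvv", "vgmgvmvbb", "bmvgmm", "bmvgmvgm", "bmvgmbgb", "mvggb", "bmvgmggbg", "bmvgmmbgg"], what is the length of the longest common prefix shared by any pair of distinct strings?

6

The deepest shared node is where two words last agree before diverging.
"bmvgmbb" and "bmvgmbgb" agree on "bmvgmb" (6 characters) before diverging; nothing deeper is shared.
Longest shared-prefix length: 6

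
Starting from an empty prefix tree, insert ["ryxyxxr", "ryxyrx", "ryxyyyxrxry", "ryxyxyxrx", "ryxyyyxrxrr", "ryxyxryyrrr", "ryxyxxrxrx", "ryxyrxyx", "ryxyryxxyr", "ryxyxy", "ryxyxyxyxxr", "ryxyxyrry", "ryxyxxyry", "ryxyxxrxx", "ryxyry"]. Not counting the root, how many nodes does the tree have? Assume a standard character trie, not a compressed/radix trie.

For each word, the new-node count is its length minus the longest prefix already in the trie:
  "ryxyxxr" → 7 new (r, y, x, y, x, x, r)
  "ryxyrx" → prefix "ryxy" already present; 2 new (r, x)
  "ryxyyyxrxry" → prefix "ryxy" already present; 7 new (y, y, x, r, x, r, y)
  "ryxyxyxrx" → prefix "ryxyx" already present; 4 new (y, x, r, x)
  "ryxyyyxrxrr" → prefix "ryxyyyxrxr" already present; 1 new (r)
  "ryxyxryyrrr" → prefix "ryxyx" already present; 6 new (r, y, y, r, r, r)
  "ryxyxxrxrx" → prefix "ryxyxxr" already present; 3 new (x, r, x)
  "ryxyrxyx" → prefix "ryxyrx" already present; 2 new (y, x)
  "ryxyryxxyr" → prefix "ryxyr" already present; 5 new (y, x, x, y, r)
  "ryxyxy" → prefix "ryxyxy" already present; 0 new (none)
  "ryxyxyxyxxr" → prefix "ryxyxyx" already present; 4 new (y, x, x, r)
  "ryxyxyrry" → prefix "ryxyxy" already present; 3 new (r, r, y)
  "ryxyxxyry" → prefix "ryxyxx" already present; 3 new (y, r, y)
  "ryxyxxrxx" → prefix "ryxyxxrx" already present; 1 new (x)
  "ryxyry" → prefix "ryxyry" already present; 0 new (none)
Total nodes = 7 + 2 + 7 + 4 + 1 + 6 + 3 + 2 + 5 + 0 + 4 + 3 + 3 + 1 + 0 = 48

48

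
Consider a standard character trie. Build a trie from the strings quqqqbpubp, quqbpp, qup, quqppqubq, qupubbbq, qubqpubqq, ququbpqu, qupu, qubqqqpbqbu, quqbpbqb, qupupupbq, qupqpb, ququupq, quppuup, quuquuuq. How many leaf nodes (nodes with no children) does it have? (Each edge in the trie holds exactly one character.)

Leaves are exactly the stored words that no other stored word extends.
Those words: "qubqpubqq", "qubqqqpbqbu", "quppuup", "qupqpb", "qupubbbq", "qupupupbq", "quqbpbqb", "quqbpp", "quqppqubq", "quqqqbpubp", "ququbpqu", "ququupq", "quuquuuq"
Leaf count: 13

13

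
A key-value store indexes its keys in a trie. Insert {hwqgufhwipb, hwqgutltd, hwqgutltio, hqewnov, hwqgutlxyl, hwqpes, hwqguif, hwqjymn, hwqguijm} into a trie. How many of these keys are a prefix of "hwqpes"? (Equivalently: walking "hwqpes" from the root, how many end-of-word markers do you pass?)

Check each prefix of "hwqpes" against the stored set — each match is an end-marker on the path.
Prefixes of the query that are stored words: "hwqpes"
Count: 1

1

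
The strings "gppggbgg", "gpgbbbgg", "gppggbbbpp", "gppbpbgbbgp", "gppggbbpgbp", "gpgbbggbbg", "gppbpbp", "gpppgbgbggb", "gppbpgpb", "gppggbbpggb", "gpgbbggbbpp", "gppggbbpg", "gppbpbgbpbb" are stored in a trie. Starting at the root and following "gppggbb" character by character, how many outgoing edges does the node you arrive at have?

2

The children of the "gppggbb" node are the distinct next characters among strings starting with "gppggbb".
Distinct next characters after "gppggbb": b, p.
That node has 2 child edges.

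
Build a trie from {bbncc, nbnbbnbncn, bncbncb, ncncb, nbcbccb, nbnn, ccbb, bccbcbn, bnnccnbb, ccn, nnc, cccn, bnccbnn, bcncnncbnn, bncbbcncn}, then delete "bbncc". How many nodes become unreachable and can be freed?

After clearing the end-marker at "bbncc", prune upward until reaching a node still needed by another word.
The suffix "bncc" (4 nodes) is used only by "bbncc"; the node for "b" still has the child "n", so pruning stops there.
Nodes removed: 4

4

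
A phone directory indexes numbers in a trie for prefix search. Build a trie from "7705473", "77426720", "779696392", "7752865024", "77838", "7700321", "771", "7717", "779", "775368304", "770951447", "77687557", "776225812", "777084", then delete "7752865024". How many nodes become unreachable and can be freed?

After clearing the end-marker at "7752865024", prune upward until reaching a node still needed by another word.
The suffix "2865024" (7 nodes) is used only by "7752865024"; the node for "775" still has the child "3", so pruning stops there.
Nodes removed: 7

7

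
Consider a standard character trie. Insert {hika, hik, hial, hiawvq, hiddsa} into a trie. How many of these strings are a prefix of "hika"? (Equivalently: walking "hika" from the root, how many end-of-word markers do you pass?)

Walk "hika" from the root; an end-of-word marker is hit whenever a stored word is a prefix of "hika".
Prefixes of the query that are stored words: "hik", "hika"
Count: 2

2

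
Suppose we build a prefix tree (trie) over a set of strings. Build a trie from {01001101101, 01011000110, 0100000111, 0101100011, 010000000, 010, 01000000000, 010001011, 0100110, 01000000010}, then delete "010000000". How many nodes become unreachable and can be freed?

After clearing the end-marker at "010000000", prune upward until reaching a node still needed by another word.
Every node on "010000000" is still needed (e.g. by "01000000000"), so nothing is freed.
Nodes removed: 0

0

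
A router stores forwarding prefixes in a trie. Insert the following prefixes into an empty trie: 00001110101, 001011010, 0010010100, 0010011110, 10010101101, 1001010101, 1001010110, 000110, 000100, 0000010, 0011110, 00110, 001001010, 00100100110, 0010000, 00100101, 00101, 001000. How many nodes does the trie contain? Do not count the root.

For each word, the new-node count is its length minus the longest prefix already in the trie:
  "00001110101" → 11 new (0, 0, 0, 0, 1, 1, 1, 0, 1, 0, 1)
  "001011010" → prefix "00" already present; 7 new (1, 0, 1, 1, 0, 1, 0)
  "0010010100" → prefix "0010" already present; 6 new (0, 1, 0, 1, 0, 0)
  "0010011110" → prefix "001001" already present; 4 new (1, 1, 1, 0)
  "10010101101" → 11 new (1, 0, 0, 1, 0, 1, 0, 1, 1, 0, 1)
  "1001010101" → prefix "10010101" already present; 2 new (0, 1)
  "1001010110" → prefix "1001010110" already present; 0 new (none)
  "000110" → prefix "000" already present; 3 new (1, 1, 0)
  "000100" → prefix "0001" already present; 2 new (0, 0)
  "0000010" → prefix "0000" already present; 3 new (0, 1, 0)
  "0011110" → prefix "001" already present; 4 new (1, 1, 1, 0)
  "00110" → prefix "0011" already present; 1 new (0)
  "001001010" → prefix "001001010" already present; 0 new (none)
  "00100100110" → prefix "0010010" already present; 4 new (0, 1, 1, 0)
  "0010000" → prefix "00100" already present; 2 new (0, 0)
  "00100101" → prefix "00100101" already present; 0 new (none)
  "00101" → prefix "00101" already present; 0 new (none)
  "001000" → prefix "001000" already present; 0 new (none)
Total nodes = 11 + 7 + 6 + 4 + 11 + 2 + 0 + 3 + 2 + 3 + 4 + 1 + 0 + 4 + 2 + 0 + 0 + 0 = 60

60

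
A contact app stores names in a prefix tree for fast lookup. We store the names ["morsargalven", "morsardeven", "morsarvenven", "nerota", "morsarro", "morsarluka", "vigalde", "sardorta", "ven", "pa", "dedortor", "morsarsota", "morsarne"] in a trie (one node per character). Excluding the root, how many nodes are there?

68

Count nodes per top-level branch (shared prefixes stored once):
  'd'-branch (dedortor): 8 nodes
  'm'-branch (morsardeven, morsargalven, morsarluka, morsarne, morsarro, morsarsota, morsarvenven): 35 nodes
  'n'-branch (nerota): 6 nodes
  'p'-branch (pa): 2 nodes
  's'-branch (sardorta): 8 nodes
  'v'-branch (ven, vigalde): 9 nodes
Sum: 68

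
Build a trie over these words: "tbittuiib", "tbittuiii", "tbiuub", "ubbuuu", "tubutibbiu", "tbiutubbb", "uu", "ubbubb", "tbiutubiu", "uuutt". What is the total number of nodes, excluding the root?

41

For each word, the new-node count is its length minus the longest prefix already in the trie:
  "tbittuiib" → 9 new (t, b, i, t, t, u, i, i, b)
  "tbittuiii" → prefix "tbittuii" already present; 1 new (i)
  "tbiuub" → prefix "tbi" already present; 3 new (u, u, b)
  "ubbuuu" → 6 new (u, b, b, u, u, u)
  "tubutibbiu" → prefix "t" already present; 9 new (u, b, u, t, i, b, b, i, u)
  "tbiutubbb" → prefix "tbiu" already present; 5 new (t, u, b, b, b)
  "uu" → prefix "u" already present; 1 new (u)
  "ubbubb" → prefix "ubbu" already present; 2 new (b, b)
  "tbiutubiu" → prefix "tbiutub" already present; 2 new (i, u)
  "uuutt" → prefix "uu" already present; 3 new (u, t, t)
Total nodes = 9 + 1 + 3 + 6 + 9 + 5 + 1 + 2 + 2 + 3 = 41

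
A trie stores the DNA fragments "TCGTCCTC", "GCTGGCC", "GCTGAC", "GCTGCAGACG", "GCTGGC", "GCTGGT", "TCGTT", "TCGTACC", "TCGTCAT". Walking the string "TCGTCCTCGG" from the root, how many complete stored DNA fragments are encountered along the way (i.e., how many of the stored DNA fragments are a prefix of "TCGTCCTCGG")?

1

Walk "TCGTCCTCGG" from the root; an end-of-word marker is hit whenever a stored word is a prefix of "TCGTCCTCGG".
Prefixes of the query that are stored words: "TCGTCCTC"
Count: 1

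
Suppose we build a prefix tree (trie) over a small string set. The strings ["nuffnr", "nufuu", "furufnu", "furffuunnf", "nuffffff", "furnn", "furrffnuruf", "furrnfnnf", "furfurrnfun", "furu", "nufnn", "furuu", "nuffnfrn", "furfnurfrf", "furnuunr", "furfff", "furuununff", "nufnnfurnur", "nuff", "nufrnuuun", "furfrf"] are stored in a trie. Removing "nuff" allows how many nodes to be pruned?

A node on "nuff"'s path can go only if nothing else ends at it or branches off below it.
Every node on "nuff" is still needed (e.g. by "nuffnr"), so nothing is freed.
Nodes removed: 0

0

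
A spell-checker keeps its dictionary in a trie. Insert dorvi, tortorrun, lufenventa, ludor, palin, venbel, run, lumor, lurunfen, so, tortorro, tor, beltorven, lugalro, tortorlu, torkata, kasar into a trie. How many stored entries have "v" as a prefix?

Traverse to the node for "v", then collect every word in that subtree.
Matches: "venbel"
Count: 1

1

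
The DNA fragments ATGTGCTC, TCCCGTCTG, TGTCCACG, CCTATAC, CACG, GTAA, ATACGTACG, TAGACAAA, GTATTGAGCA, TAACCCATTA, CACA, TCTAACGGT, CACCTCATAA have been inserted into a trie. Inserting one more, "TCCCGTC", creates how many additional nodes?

Every character of "TCCCGTC" already lies on an existing path (it is a prefix of some stored word).
No new nodes are needed: 0.

0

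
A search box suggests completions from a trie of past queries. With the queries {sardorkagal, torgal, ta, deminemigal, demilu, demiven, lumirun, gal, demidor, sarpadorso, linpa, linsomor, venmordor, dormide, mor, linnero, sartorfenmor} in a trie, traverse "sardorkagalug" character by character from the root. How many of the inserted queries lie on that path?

1

Walk "sardorkagalug" from the root; an end-of-word marker is hit whenever a stored word is a prefix of "sardorkagalug".
Prefixes of the query that are stored words: "sardorkagal"
Count: 1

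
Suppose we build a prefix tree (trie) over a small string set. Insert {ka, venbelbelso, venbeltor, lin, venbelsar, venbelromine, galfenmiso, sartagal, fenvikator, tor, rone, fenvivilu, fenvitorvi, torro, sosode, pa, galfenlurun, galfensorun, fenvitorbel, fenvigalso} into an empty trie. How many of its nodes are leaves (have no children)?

Leaves are exactly the stored words that no other stored word extends.
Those words: "fenvigalso", "fenvikator", "fenvitorbel", "fenvitorvi", "fenvivilu", "galfenlurun", "galfenmiso", "galfensorun", "ka", "lin", "pa", "rone", "sartagal", "sosode", "torro", "venbelbelso", "venbelromine", "venbelsar", "venbeltor"
Leaf count: 19

19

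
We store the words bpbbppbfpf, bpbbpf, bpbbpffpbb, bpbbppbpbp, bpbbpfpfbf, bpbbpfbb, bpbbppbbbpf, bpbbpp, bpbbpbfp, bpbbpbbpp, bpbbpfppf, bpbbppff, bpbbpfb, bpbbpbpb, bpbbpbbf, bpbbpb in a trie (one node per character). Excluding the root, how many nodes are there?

41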